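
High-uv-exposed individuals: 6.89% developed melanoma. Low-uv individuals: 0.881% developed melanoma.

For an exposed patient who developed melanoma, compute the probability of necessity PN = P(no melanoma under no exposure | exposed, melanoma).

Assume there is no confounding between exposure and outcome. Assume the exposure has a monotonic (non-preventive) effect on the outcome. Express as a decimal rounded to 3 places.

PN ≈ 0.872

p₁ = 0.0689, p₀ = 0.00881.
Under exogeneity and monotonicity, PN = (p₁ − p₀) / p₁.
PN = (0.0689 − 0.00881) / 0.0689 = 0.06009 / 0.0689 ≈ 0.8721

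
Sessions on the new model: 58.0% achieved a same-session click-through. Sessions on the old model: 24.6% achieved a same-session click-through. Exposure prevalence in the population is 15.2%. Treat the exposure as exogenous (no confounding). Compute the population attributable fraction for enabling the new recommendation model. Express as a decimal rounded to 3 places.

p₁ = 0.58, p₀ = 0.246.
Overall risk P(Y=1) = π·p₁ + (1−π)·p₀ = 0.152×0.58 + 0.848×0.246 = 0.29677.
Under exogeneity, PAF = [P(Y=1) − p₀] / P(Y=1).
PAF = (0.29677 − 0.246) / 0.29677 ≈ 0.1711

PAF ≈ 0.171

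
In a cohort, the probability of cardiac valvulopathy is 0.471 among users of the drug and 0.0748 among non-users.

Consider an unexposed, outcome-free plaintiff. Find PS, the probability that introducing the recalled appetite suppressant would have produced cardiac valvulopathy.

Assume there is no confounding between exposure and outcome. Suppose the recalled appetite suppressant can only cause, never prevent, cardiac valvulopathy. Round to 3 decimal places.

Let p₁ = 0.471, p₀ = 0.0748.
Under exogeneity and monotonicity, PS = (p₁ − p₀) / (1 − p₀).
PS = (0.471 − 0.0748) / (1 − 0.0748) = 0.3962 / 0.9252 ≈ 0.4282

PS ≈ 0.428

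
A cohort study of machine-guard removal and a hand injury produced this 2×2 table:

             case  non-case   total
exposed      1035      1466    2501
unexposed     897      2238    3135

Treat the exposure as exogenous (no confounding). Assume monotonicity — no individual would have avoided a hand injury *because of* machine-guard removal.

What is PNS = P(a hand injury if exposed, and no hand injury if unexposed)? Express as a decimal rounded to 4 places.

PNS ≈ 0.1277

p₁ = P(outcome | exposed) = 1035/2501 = 0.41383
p₀ = P(outcome | unexposed) = 897/3135 = 0.28612
Under exogeneity and monotonicity, PNS = p₁ − p₀.
PNS = 0.41383 − 0.28612 = 0.12771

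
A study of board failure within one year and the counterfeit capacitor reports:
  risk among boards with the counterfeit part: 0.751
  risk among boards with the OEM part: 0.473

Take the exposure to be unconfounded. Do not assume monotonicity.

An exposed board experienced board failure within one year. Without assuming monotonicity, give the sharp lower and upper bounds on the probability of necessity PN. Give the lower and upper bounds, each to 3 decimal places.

Let p₁ = 0.751, p₀ = 0.473.
Under exogeneity alone the bounds on PN are max{0,(p₁−p₀)/p₁} ≤ PN ≤ min{1,(1−p₀)/p₁}.
  lower = (p₁ − p₀)/p₁ = 0.278 / 0.751 ≈ 0.3702
  upper = min{1, (1 − p₀)/p₁} = 0.527 / 0.751 ≈ 0.7017

0.370 ≤ PN ≤ 0.702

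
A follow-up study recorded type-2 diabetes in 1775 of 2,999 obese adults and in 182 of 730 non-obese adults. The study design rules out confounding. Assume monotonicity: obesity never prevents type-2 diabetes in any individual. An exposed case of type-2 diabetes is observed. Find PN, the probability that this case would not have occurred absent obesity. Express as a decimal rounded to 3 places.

PN ≈ 0.579

p₁ = P(outcome | exposed) = 1775/2999 = 0.59186
p₀ = P(outcome | unexposed) = 182/730 = 0.24932
Under exogeneity and monotonicity, PN = (p₁ − p₀) / p₁.
PN = (0.59186 − 0.24932) / 0.59186 = 0.34255 / 0.59186 ≈ 0.5788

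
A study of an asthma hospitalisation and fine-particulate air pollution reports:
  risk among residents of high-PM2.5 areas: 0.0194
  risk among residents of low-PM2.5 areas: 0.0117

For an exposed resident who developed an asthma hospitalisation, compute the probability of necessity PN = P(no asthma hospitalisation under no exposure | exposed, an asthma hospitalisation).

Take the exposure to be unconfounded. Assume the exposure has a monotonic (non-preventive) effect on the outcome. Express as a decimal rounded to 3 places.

Let p₁ = 0.0194, p₀ = 0.0117.
Under exogeneity and monotonicity, PN = (p₁ − p₀) / p₁.
PN = (0.0194 − 0.0117) / 0.0194 = 0.0077 / 0.0194 ≈ 0.3969

PN ≈ 0.397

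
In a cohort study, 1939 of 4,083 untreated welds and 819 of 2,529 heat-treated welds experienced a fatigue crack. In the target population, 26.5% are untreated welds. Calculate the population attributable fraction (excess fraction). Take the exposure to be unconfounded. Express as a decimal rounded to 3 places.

PAF ≈ 0.110

p₁ = P(outcome | exposed) = 1939/4083 = 0.4749
p₀ = P(outcome | unexposed) = 819/2529 = 0.32384
Overall risk P(Y=1) = π·p₁ + (1−π)·p₀ = 0.265×0.4749 + 0.735×0.32384 = 0.36387.
Under exogeneity, PAF = [P(Y=1) − p₀] / P(Y=1).
PAF = (0.36387 − 0.32384) / 0.36387 ≈ 0.1100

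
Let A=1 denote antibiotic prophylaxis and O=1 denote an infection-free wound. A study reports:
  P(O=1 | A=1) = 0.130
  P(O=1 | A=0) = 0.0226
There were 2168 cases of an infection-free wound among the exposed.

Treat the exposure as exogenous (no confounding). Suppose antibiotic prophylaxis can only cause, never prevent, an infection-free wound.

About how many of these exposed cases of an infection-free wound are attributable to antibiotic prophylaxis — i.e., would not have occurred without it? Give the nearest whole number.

about 1791 cases

Let p₁ = 0.13, p₀ = 0.0226.
PN = (p₁ − p₀)/p₁ = (0.13 − 0.0226) / 0.13 ≈ 0.82615.
Attributable cases ≈ PN × (exposed cases) = 0.82615 × 2168 ≈ 1791.10.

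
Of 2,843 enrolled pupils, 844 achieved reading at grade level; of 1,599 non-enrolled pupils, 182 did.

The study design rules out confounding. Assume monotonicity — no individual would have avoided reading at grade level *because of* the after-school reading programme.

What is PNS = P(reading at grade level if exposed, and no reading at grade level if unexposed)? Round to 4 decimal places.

p₁ = P(outcome | exposed) = 844/2843 = 0.29687
p₀ = P(outcome | unexposed) = 182/1599 = 0.11382
Under exogeneity and monotonicity, PNS = p₁ − p₀.
PNS = 0.29687 − 0.11382 = 0.18305

PNS ≈ 0.1830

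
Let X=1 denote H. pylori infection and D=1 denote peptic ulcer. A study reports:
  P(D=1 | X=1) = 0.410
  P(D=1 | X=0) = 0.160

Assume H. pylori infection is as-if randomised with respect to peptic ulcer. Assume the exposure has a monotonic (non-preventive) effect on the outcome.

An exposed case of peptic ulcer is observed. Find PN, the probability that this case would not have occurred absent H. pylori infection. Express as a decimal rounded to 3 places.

Let p₁ = 0.41, p₀ = 0.16.
Under exogeneity and monotonicity, PN = (p₁ − p₀) / p₁.
PN = (0.41 − 0.16) / 0.41 = 0.25 / 0.41 ≈ 0.6098

PN ≈ 0.610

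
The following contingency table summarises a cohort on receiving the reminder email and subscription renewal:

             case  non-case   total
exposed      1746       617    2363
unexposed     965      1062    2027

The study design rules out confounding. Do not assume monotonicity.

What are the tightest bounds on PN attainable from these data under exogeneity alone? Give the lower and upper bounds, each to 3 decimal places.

0.356 ≤ PN ≤ 0.709

p₁ = P(outcome | exposed) = 1746/2363 = 0.73889
p₀ = P(outcome | unexposed) = 965/2027 = 0.47607
Under exogeneity alone the bounds on PN are max{0,(p₁−p₀)/p₁} ≤ PN ≤ min{1,(1−p₀)/p₁}.
  lower = (p₁ − p₀)/p₁ = 0.26282 / 0.73889 ≈ 0.3557
  upper = min{1, (1 − p₀)/p₁} = 0.52393 / 0.73889 ≈ 0.7091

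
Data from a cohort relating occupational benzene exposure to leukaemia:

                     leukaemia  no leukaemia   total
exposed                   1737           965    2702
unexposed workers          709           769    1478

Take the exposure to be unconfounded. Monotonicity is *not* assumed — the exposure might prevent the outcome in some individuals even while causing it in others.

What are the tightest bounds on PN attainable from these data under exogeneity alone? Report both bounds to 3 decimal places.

0.254 ≤ PN ≤ 0.809

p₁ = P(outcome | exposed) = 1737/2702 = 0.64286
p₀ = P(outcome | unexposed) = 709/1478 = 0.4797
Under exogeneity alone the bounds on PN are max{0,(p₁−p₀)/p₁} ≤ PN ≤ min{1,(1−p₀)/p₁}.
  lower = (p₁ − p₀)/p₁ = 0.16315 / 0.64286 ≈ 0.2538
  upper = min{1, (1 − p₀)/p₁} = 0.5203 / 0.64286 ≈ 0.8094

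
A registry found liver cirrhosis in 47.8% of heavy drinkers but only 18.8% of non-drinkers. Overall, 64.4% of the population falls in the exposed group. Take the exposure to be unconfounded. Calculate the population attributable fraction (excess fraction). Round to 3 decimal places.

PAF ≈ 0.498

p₁ = 0.478, p₀ = 0.188.
Overall risk P(Y=1) = π·p₁ + (1−π)·p₀ = 0.644×0.478 + 0.356×0.188 = 0.37476.
Under exogeneity, PAF = [P(Y=1) − p₀] / P(Y=1).
PAF = (0.37476 − 0.188) / 0.37476 ≈ 0.4983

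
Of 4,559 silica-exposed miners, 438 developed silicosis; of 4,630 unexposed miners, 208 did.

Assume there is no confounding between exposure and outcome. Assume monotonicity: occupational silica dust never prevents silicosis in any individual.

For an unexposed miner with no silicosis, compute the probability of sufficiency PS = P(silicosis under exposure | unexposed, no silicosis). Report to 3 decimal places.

PS ≈ 0.054

p₁ = P(outcome | exposed) = 438/4559 = 0.096074
p₀ = P(outcome | unexposed) = 208/4630 = 0.044924
Under exogeneity and monotonicity, PS = (p₁ − p₀) / (1 − p₀).
PS = (0.096074 − 0.044924) / (1 − 0.044924) = 0.051149 / 0.95508 ≈ 0.0536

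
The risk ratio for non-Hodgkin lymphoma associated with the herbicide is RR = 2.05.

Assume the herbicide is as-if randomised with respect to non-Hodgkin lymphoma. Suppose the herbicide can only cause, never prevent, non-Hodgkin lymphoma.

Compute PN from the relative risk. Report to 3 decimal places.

Under exogeneity and monotonicity, PN = (RR − 1) / RR = 1 − 1/RR.
PN = (2.05 − 1) / 2.05 = 1.05 / 2.05 ≈ 0.5122

PN ≈ 0.512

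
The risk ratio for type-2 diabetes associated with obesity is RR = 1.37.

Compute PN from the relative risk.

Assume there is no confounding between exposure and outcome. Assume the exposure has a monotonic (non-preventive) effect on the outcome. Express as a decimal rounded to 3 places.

Under exogeneity and monotonicity, PN = (RR − 1) / RR = 1 − 1/RR.
PN = (1.37 − 1) / 1.37 = 0.37 / 1.37 ≈ 0.2701

PN ≈ 0.270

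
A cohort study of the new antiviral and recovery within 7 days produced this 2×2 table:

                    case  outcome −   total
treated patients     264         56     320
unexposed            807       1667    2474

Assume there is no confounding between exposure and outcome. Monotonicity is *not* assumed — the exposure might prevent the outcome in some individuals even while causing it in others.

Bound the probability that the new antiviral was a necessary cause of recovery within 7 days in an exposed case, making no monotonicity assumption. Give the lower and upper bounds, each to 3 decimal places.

0.605 ≤ PN ≤ 0.817

p₁ = P(outcome | exposed) = 264/320 = 0.825
p₀ = P(outcome | unexposed) = 807/2474 = 0.32619
Under exogeneity alone the bounds on PN are max{0,(p₁−p₀)/p₁} ≤ PN ≤ min{1,(1−p₀)/p₁}.
  lower = (p₁ − p₀)/p₁ = 0.49881 / 0.825 ≈ 0.6046
  upper = min{1, (1 − p₀)/p₁} = 0.67381 / 0.825 ≈ 0.8167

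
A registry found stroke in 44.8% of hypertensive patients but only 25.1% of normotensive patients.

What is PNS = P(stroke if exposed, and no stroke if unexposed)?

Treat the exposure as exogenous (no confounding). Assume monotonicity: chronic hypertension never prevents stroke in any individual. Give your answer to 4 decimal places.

PNS ≈ 0.1970

p₁ = 0.448, p₀ = 0.251.
Under exogeneity and monotonicity, PNS = p₁ − p₀.
PNS = 0.448 − 0.251 = 0.197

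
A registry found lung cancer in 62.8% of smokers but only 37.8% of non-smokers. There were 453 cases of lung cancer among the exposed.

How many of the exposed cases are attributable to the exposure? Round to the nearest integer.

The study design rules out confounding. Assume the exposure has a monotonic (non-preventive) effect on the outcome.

p₁ = 0.628, p₀ = 0.378.
PN = (p₁ − p₀)/p₁ = (0.628 − 0.378) / 0.628 ≈ 0.39809.
Attributable cases ≈ PN × (exposed cases) = 0.39809 × 453 ≈ 180.33.

about 180 cases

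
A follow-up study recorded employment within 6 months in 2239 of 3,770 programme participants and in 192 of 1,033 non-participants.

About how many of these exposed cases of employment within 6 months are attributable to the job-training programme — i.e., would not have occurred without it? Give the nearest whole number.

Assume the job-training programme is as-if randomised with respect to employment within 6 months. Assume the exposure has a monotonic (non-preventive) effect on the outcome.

p₁ = P(outcome | exposed) = 2239/3770 = 0.5939
p₀ = P(outcome | unexposed) = 192/1033 = 0.18587
PN = (p₁ − p₀)/p₁ = (0.5939 − 0.18587) / 0.5939 ≈ 0.68704.
Attributable cases ≈ PN × (exposed cases) = 0.68704 × 2239 ≈ 1538.28.

about 1538 cases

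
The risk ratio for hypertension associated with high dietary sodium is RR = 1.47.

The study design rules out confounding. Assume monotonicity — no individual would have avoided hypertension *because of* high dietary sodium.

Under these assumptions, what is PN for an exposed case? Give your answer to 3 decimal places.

PN ≈ 0.320

Under exogeneity and monotonicity, PN = (RR − 1) / RR = 1 − 1/RR.
PN = (1.47 − 1) / 1.47 = 0.47 / 1.47 ≈ 0.3197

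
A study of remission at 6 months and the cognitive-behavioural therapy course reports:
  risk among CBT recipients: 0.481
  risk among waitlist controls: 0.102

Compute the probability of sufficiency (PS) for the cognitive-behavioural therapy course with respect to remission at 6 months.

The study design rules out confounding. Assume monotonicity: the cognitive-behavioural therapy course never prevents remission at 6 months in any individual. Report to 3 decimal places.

PS ≈ 0.422

Let p₁ = 0.481, p₀ = 0.102.
Under exogeneity and monotonicity, PS = (p₁ − p₀) / (1 − p₀).
PS = (0.481 − 0.102) / (1 − 0.102) = 0.379 / 0.898 ≈ 0.4220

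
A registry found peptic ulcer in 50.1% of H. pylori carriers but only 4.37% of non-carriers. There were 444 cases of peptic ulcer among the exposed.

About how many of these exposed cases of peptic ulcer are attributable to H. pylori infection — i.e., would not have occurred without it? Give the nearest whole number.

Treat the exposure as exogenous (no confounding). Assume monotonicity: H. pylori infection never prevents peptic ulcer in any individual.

about 405 cases

p₁ = 0.501, p₀ = 0.0437.
PN = (p₁ − p₀)/p₁ = (0.501 − 0.0437) / 0.501 ≈ 0.91277.
Attributable cases ≈ PN × (exposed cases) = 0.91277 × 444 ≈ 405.27.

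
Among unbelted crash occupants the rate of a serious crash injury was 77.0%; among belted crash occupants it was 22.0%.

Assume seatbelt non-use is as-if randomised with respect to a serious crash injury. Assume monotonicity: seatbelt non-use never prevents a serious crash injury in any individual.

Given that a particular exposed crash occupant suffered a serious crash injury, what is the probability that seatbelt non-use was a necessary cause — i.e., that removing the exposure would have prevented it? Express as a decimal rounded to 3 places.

p₁ = 0.77, p₀ = 0.22.
Under exogeneity and monotonicity, PN = (p₁ − p₀) / p₁.
PN = (0.77 − 0.22) / 0.77 = 0.55 / 0.77 ≈ 0.7143

PN ≈ 0.714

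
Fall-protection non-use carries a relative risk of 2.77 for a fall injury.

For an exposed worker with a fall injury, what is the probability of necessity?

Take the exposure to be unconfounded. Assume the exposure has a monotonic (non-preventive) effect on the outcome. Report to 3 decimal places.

Under exogeneity and monotonicity, PN = (RR − 1) / RR = 1 − 1/RR.
PN = (2.77 − 1) / 2.77 = 1.77 / 2.77 ≈ 0.6390

PN ≈ 0.639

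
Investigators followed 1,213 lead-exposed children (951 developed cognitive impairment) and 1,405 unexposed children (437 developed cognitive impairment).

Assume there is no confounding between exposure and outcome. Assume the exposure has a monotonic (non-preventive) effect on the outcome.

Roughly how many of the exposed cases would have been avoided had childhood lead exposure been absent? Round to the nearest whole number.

p₁ = P(outcome | exposed) = 951/1213 = 0.78401
p₀ = P(outcome | unexposed) = 437/1405 = 0.31103
PN = (p₁ − p₀)/p₁ = (0.78401 − 0.31103) / 0.78401 ≈ 0.60328.
Attributable cases ≈ PN × (exposed cases) = 0.60328 × 951 ≈ 573.72.

about 574 cases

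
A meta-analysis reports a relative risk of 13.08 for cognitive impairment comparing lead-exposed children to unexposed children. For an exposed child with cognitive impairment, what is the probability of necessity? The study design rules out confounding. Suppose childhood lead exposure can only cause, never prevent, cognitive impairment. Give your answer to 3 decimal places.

PN ≈ 0.924

Under exogeneity and monotonicity, PN = (RR − 1) / RR = 1 − 1/RR.
PN = (13.08 − 1) / 13.08 = 12.08 / 13.08 ≈ 0.9235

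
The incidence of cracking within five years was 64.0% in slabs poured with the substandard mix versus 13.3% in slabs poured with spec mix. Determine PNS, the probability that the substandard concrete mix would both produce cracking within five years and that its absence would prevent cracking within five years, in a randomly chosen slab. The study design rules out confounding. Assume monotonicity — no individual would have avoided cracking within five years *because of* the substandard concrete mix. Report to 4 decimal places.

PNS ≈ 0.5070

p₁ = 0.64, p₀ = 0.133.
Under exogeneity and monotonicity, PNS = p₁ − p₀.
PNS = 0.64 − 0.133 = 0.507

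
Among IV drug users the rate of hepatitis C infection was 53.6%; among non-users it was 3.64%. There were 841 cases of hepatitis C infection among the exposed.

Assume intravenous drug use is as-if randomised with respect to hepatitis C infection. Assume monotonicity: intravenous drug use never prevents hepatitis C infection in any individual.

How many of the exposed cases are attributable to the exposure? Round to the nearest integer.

about 784 cases

p₁ = 0.536, p₀ = 0.0364.
PN = (p₁ − p₀)/p₁ = (0.536 − 0.0364) / 0.536 ≈ 0.93209.
Attributable cases ≈ PN × (exposed cases) = 0.93209 × 841 ≈ 783.89.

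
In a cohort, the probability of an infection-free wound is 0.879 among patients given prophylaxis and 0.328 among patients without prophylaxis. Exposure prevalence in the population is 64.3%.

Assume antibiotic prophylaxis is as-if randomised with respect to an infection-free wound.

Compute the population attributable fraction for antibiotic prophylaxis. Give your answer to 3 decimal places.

PAF ≈ 0.519

Let p₁ = 0.879, p₀ = 0.328.
Overall risk P(Y=1) = π·p₁ + (1−π)·p₀ = 0.643×0.879 + 0.357×0.328 = 0.68229.
Under exogeneity, PAF = [P(Y=1) − p₀] / P(Y=1).
PAF = (0.68229 − 0.328) / 0.68229 ≈ 0.5193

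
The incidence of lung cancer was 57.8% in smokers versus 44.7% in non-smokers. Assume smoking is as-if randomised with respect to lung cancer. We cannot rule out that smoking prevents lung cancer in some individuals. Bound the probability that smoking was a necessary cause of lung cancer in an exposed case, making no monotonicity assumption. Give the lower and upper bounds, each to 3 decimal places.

0.227 ≤ PN ≤ 0.957

p₁ = 0.578, p₀ = 0.447.
Under exogeneity alone the bounds on PN are max{0,(p₁−p₀)/p₁} ≤ PN ≤ min{1,(1−p₀)/p₁}.
  lower = (p₁ − p₀)/p₁ = 0.131 / 0.578 ≈ 0.2266
  upper = min{1, (1 − p₀)/p₁} = 0.553 / 0.578 ≈ 0.9567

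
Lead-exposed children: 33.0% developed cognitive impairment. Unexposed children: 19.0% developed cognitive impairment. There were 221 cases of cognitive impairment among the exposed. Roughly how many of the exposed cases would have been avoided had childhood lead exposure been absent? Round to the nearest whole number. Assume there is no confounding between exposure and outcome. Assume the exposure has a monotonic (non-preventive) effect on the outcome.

p₁ = 0.33, p₀ = 0.19.
PN = (p₁ − p₀)/p₁ = (0.33 − 0.19) / 0.33 ≈ 0.42424.
Attributable cases ≈ PN × (exposed cases) = 0.42424 × 221 ≈ 93.76.

about 94 cases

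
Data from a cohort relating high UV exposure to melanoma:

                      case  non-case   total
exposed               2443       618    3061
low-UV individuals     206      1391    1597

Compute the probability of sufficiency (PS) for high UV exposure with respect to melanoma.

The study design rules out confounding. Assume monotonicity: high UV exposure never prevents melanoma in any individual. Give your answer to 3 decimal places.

PS ≈ 0.768

p₁ = P(outcome | exposed) = 2443/3061 = 0.79811
p₀ = P(outcome | unexposed) = 206/1597 = 0.12899
Under exogeneity and monotonicity, PS = (p₁ − p₀)/(1 − p₀).
PS = (0.79811 − 0.12899) / 0.87101 ≈ 0.7682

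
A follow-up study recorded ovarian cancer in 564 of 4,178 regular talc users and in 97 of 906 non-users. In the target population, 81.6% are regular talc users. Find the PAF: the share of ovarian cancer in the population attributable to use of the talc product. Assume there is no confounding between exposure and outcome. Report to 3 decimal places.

PAF ≈ 0.176

p₁ = P(outcome | exposed) = 564/4178 = 0.13499
p₀ = P(outcome | unexposed) = 97/906 = 0.10706
Overall risk P(Y=1) = π·p₁ + (1−π)·p₀ = 0.816×0.13499 + 0.184×0.10706 = 0.12985.
Under exogeneity, PAF = [P(Y=1) − p₀] / P(Y=1).
PAF = (0.12985 − 0.10706) / 0.12985 ≈ 0.1755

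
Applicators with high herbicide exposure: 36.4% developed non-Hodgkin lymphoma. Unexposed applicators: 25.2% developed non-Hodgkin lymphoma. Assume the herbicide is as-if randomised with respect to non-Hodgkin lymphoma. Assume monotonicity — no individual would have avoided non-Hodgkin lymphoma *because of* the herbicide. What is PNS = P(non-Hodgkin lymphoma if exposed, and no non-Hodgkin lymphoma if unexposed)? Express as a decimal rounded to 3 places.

PNS ≈ 0.112

p₁ = 0.364, p₀ = 0.252.
Under exogeneity and monotonicity, PNS = p₁ − p₀.
PNS = 0.364 − 0.252 = 0.112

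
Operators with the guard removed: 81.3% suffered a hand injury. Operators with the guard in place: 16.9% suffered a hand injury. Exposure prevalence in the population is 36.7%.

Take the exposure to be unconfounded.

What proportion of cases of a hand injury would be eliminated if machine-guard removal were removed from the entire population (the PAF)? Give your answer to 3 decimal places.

p₁ = 0.813, p₀ = 0.169.
Overall risk P(Y=1) = π·p₁ + (1−π)·p₀ = 0.367×0.813 + 0.633×0.169 = 0.40535.
Under exogeneity, PAF = [P(Y=1) − p₀] / P(Y=1).
PAF = (0.40535 − 0.169) / 0.40535 ≈ 0.5831

PAF ≈ 0.583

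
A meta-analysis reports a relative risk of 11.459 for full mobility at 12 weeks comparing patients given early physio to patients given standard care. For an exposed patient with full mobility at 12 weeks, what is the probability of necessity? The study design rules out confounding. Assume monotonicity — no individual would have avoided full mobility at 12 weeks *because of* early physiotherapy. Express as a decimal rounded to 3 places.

Under exogeneity and monotonicity, PN = (RR − 1) / RR = 1 − 1/RR.
PN = (11.459 − 1) / 11.459 = 10.46 / 11.459 ≈ 0.9127

PN ≈ 0.913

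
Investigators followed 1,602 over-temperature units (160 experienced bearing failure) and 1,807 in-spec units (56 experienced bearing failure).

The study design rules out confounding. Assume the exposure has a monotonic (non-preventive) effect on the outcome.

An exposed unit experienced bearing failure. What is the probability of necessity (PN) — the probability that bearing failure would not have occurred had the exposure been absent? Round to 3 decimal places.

PN ≈ 0.690

p₁ = P(outcome | exposed) = 160/1602 = 0.099875
p₀ = P(outcome | unexposed) = 56/1807 = 0.030991
Under exogeneity and monotonicity, PN = (p₁ − p₀) / p₁.
PN = (0.099875 − 0.030991) / 0.099875 = 0.068885 / 0.099875 ≈ 0.6897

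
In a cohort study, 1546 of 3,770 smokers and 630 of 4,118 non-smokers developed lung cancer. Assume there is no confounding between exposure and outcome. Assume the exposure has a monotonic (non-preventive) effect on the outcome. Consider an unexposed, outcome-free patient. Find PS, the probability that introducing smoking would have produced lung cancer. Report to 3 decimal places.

PS ≈ 0.304

p₁ = P(outcome | exposed) = 1546/3770 = 0.41008
p₀ = P(outcome | unexposed) = 630/4118 = 0.15299
Under exogeneity and monotonicity, PS = (p₁ − p₀) / (1 − p₀).
PS = (0.41008 − 0.15299) / (1 − 0.15299) = 0.25709 / 0.84701 ≈ 0.3035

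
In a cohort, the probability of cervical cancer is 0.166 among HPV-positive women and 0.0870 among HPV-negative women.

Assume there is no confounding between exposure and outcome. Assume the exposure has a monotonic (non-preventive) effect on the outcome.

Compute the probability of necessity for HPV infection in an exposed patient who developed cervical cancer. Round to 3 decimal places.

Let p₁ = 0.166, p₀ = 0.087.
Under exogeneity and monotonicity, PN = (p₁ − p₀) / p₁.
PN = (0.166 − 0.087) / 0.166 = 0.079 / 0.166 ≈ 0.4759

PN ≈ 0.476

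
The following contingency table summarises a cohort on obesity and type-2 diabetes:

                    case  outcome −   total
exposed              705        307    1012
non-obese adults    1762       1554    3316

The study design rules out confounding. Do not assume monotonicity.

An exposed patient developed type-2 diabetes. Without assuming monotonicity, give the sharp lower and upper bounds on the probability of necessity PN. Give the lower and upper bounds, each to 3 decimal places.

0.237 ≤ PN ≤ 0.673

p₁ = P(outcome | exposed) = 705/1012 = 0.69664
p₀ = P(outcome | unexposed) = 1762/3316 = 0.53136
Under exogeneity alone the bounds on PN are max{0,(p₁−p₀)/p₁} ≤ PN ≤ min{1,(1−p₀)/p₁}.
  lower = (p₁ − p₀)/p₁ = 0.16528 / 0.69664 ≈ 0.2372
  upper = min{1, (1 − p₀)/p₁} = 0.46864 / 0.69664 ≈ 0.6727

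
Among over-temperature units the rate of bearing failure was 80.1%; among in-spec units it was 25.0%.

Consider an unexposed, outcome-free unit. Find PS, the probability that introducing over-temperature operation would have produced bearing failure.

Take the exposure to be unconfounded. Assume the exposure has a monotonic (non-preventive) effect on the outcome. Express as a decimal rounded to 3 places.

PS ≈ 0.735

p₁ = 0.801, p₀ = 0.25.
Under exogeneity and monotonicity, PS = (p₁ − p₀) / (1 − p₀).
PS = (0.801 − 0.25) / (1 − 0.25) = 0.551 / 0.75 ≈ 0.7347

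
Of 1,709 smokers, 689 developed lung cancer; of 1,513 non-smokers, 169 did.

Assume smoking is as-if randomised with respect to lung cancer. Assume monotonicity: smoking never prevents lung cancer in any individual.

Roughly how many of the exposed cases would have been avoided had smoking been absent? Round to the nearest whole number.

p₁ = P(outcome | exposed) = 689/1709 = 0.40316
p₀ = P(outcome | unexposed) = 169/1513 = 0.1117
PN = (p₁ − p₀)/p₁ = (0.40316 − 0.1117) / 0.40316 ≈ 0.72294.
Attributable cases ≈ PN × (exposed cases) = 0.72294 × 689 ≈ 498.11.

about 498 cases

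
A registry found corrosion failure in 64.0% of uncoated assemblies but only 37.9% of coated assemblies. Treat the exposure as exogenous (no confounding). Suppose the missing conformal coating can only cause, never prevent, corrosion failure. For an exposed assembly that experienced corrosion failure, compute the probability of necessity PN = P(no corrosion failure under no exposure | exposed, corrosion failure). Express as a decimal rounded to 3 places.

PN ≈ 0.408

p₁ = 0.64, p₀ = 0.379.
Under exogeneity and monotonicity, PN = (p₁ − p₀) / p₁.
PN = (0.64 − 0.379) / 0.64 = 0.261 / 0.64 ≈ 0.4078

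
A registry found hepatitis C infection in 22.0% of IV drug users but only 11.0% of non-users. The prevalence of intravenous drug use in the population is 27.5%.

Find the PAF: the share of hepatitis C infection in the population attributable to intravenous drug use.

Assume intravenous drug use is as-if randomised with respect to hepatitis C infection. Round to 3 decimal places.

PAF ≈ 0.216

p₁ = 0.22, p₀ = 0.11.
Overall risk P(Y=1) = π·p₁ + (1−π)·p₀ = 0.275×0.22 + 0.725×0.11 = 0.14025.
Under exogeneity, PAF = [P(Y=1) − p₀] / P(Y=1).
PAF = (0.14025 − 0.11) / 0.14025 ≈ 0.2157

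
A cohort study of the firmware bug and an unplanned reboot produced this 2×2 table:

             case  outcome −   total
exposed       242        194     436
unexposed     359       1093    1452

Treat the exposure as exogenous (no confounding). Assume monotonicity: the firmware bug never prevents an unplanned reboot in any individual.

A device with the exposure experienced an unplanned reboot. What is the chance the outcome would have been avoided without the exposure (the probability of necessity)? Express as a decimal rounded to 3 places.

PN ≈ 0.555

p₁ = P(outcome | exposed) = 242/436 = 0.55505
p₀ = P(outcome | unexposed) = 359/1452 = 0.24725
Under exogeneity and monotonicity, PN = (p₁ − p₀)/p₁.
PN = (0.55505 − 0.24725) / 0.55505 ≈ 0.5546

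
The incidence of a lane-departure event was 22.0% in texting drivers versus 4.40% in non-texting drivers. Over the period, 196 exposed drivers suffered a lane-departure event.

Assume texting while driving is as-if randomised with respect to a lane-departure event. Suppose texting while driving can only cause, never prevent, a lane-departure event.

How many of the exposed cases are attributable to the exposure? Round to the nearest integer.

about 157 cases

p₁ = 0.22, p₀ = 0.044.
PN = (p₁ − p₀)/p₁ = (0.22 − 0.044) / 0.22 ≈ 0.80000.
Attributable cases ≈ PN × (exposed cases) = 0.80000 × 196 ≈ 156.80.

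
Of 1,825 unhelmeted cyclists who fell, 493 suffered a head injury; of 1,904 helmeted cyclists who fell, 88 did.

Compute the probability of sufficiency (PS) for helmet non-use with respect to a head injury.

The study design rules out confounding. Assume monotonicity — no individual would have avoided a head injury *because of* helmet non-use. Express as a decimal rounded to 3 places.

PS ≈ 0.235

p₁ = P(outcome | exposed) = 493/1825 = 0.27014
p₀ = P(outcome | unexposed) = 88/1904 = 0.046218
Under exogeneity and monotonicity, PS = (p₁ − p₀) / (1 − p₀).
PS = (0.27014 − 0.046218) / (1 − 0.046218) = 0.22392 / 0.95378 ≈ 0.2348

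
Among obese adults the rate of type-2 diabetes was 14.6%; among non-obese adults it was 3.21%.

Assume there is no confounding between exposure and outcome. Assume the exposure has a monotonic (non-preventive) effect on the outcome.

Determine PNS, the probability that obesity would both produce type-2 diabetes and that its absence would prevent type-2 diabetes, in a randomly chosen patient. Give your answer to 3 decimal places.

p₁ = 0.146, p₀ = 0.0321.
Under exogeneity and monotonicity, PNS = p₁ − p₀.
PNS = 0.146 − 0.0321 = 0.1139

PNS ≈ 0.114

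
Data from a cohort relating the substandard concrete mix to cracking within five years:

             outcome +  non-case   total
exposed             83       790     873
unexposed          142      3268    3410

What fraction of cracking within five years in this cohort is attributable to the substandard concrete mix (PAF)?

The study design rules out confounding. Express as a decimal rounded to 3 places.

PAF ≈ 0.207

p₁ = P(outcome | exposed) = 83/873 = 0.095074
p₀ = P(outcome | unexposed) = 142/3410 = 0.041642
Exposure prevalence π = 873/4283 = 0.20383; overall risk P(Y=1) = 0.052533.
Under exogeneity, PAF = [P(Y=1) − p₀]/P(Y=1).
PAF = (0.052533 − 0.041642) / 0.052533 ≈ 0.2073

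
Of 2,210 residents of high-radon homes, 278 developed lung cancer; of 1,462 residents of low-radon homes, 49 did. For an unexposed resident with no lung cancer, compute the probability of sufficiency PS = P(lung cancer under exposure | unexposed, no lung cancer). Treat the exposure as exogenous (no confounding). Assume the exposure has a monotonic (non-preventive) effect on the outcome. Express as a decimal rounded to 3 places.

PS ≈ 0.095

p₁ = P(outcome | exposed) = 278/2210 = 0.12579
p₀ = P(outcome | unexposed) = 49/1462 = 0.033516
Under exogeneity and monotonicity, PS = (p₁ − p₀) / (1 − p₀).
PS = (0.12579 − 0.033516) / (1 − 0.033516) = 0.092276 / 0.96648 ≈ 0.0955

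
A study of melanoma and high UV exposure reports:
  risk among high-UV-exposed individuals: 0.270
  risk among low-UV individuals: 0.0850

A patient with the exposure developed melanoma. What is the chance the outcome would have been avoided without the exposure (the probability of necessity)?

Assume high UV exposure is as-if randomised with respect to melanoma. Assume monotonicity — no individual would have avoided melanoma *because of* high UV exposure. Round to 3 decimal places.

PN ≈ 0.685

Let p₁ = 0.27, p₀ = 0.085.
Under exogeneity and monotonicity, PN = (p₁ − p₀) / p₁.
PN = (0.27 − 0.085) / 0.27 = 0.185 / 0.27 ≈ 0.6852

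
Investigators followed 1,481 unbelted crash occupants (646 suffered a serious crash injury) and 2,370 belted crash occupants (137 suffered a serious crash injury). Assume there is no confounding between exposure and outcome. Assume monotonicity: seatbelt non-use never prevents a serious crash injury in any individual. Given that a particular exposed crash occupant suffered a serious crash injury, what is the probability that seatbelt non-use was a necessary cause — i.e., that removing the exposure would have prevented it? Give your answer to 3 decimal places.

p₁ = P(outcome | exposed) = 646/1481 = 0.43619
p₀ = P(outcome | unexposed) = 137/2370 = 0.057806
Under exogeneity and monotonicity, PN = (p₁ − p₀) / p₁.
PN = (0.43619 − 0.057806) / 0.43619 = 0.37839 / 0.43619 ≈ 0.8675

PN ≈ 0.867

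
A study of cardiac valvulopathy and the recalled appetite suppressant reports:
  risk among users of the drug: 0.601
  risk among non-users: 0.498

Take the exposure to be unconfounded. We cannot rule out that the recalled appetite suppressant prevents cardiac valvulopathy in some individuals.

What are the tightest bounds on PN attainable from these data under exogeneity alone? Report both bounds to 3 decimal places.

Let p₁ = 0.601, p₀ = 0.498.
Under exogeneity alone the bounds on PN are max{0,(p₁−p₀)/p₁} ≤ PN ≤ min{1,(1−p₀)/p₁}.
  lower = (p₁ − p₀)/p₁ = 0.103 / 0.601 ≈ 0.1714
  upper = min{1, (1 − p₀)/p₁} = 0.502 / 0.601 ≈ 0.8353

0.171 ≤ PN ≤ 0.835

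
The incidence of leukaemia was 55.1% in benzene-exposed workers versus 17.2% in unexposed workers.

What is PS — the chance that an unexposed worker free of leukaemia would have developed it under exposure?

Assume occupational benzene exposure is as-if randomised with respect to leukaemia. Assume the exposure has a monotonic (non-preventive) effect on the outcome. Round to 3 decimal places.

PS ≈ 0.458

p₁ = 0.551, p₀ = 0.172.
Under exogeneity and monotonicity, PS = (p₁ − p₀) / (1 − p₀).
PS = (0.551 − 0.172) / (1 − 0.172) = 0.379 / 0.828 ≈ 0.4577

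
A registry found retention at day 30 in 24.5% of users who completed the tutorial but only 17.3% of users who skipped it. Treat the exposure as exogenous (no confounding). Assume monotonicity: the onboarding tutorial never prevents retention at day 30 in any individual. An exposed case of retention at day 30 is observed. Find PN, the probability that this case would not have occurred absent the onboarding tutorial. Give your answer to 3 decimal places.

PN ≈ 0.294

p₁ = 0.245, p₀ = 0.173.
Under exogeneity and monotonicity, PN = (p₁ − p₀) / p₁.
PN = (0.245 − 0.173) / 0.245 = 0.072 / 0.245 ≈ 0.2939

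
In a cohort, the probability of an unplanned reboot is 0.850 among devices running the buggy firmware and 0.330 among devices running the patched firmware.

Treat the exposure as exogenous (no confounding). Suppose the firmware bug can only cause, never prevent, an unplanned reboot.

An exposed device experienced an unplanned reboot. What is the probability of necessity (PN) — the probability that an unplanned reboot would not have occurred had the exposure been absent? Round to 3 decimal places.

Let p₁ = 0.85, p₀ = 0.33.
Under exogeneity and monotonicity, PN = (p₁ − p₀) / p₁.
PN = (0.85 − 0.33) / 0.85 = 0.52 / 0.85 ≈ 0.6118

PN ≈ 0.612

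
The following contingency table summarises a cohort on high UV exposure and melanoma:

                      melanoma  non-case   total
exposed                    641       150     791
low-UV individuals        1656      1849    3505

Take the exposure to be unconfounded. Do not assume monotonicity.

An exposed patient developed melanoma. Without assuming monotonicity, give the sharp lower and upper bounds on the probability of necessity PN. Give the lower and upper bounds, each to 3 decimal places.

0.417 ≤ PN ≤ 0.651

p₁ = P(outcome | exposed) = 641/791 = 0.81037
p₀ = P(outcome | unexposed) = 1656/3505 = 0.47247
Under exogeneity alone the bounds on PN are max{0,(p₁−p₀)/p₁} ≤ PN ≤ min{1,(1−p₀)/p₁}.
  lower = (p₁ − p₀)/p₁ = 0.3379 / 0.81037 ≈ 0.4170
  upper = min{1, (1 − p₀)/p₁} = 0.52753 / 0.81037 ≈ 0.6510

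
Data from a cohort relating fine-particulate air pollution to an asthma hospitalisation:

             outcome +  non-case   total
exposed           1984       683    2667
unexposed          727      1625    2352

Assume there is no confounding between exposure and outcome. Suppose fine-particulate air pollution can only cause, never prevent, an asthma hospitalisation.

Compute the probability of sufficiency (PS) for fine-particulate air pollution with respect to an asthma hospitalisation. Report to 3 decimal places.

p₁ = P(outcome | exposed) = 1984/2667 = 0.74391
p₀ = P(outcome | unexposed) = 727/2352 = 0.3091
Under exogeneity and monotonicity, PS = (p₁ − p₀)/(1 − p₀).
PS = (0.74391 − 0.3091) / 0.6909 ≈ 0.6293

PS ≈ 0.629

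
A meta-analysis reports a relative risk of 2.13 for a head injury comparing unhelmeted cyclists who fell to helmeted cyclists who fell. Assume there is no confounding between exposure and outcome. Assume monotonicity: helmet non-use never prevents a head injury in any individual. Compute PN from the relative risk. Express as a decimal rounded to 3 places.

PN ≈ 0.531

Under exogeneity and monotonicity, PN = (RR − 1) / RR = 1 − 1/RR.
PN = (2.13 − 1) / 2.13 = 1.13 / 2.13 ≈ 0.5305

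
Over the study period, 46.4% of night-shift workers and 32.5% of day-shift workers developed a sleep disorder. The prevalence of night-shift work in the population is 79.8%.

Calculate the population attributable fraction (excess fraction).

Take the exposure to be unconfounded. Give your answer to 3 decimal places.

p₁ = 0.464, p₀ = 0.325.
Overall risk P(Y=1) = π·p₁ + (1−π)·p₀ = 0.798×0.464 + 0.202×0.325 = 0.43592.
Under exogeneity, PAF = [P(Y=1) − p₀] / P(Y=1).
PAF = (0.43592 − 0.325) / 0.43592 ≈ 0.2545

PAF ≈ 0.254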